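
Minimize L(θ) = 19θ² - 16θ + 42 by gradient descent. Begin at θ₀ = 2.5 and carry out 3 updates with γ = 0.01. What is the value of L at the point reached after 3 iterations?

43.295924608944

L′(θ) = 38θ - 16
θ₁ = 2.5 − 0.01·79 = 1.71
θ₂ = 1.71 − 0.01·48.98 = 1.2202
θ₃ = 1.2202 − 0.01·30.3676 = 0.916524
L(0.916524) = 43.295924608944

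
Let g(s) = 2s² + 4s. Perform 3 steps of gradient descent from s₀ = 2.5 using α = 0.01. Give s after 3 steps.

g′(s) = 4s + 4
Step 1: g′(2.5) = 14; s₁ = 2.5 − 0.01·14 = 2.36
Step 2: g′(2.36) = 13.44; s₂ = 2.36 − 0.01·13.44 = 2.2256
Step 3: g′(2.2256) = 12.9024; s₃ = 2.2256 − 0.01·12.9024 = 2.096576

2.096576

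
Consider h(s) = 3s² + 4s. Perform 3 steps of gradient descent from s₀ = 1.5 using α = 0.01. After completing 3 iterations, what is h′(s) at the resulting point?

10.797592

h′(s) = 6s + 4
Step 1: h′(1.5) = 13; s₁ = 1.5 − 0.01·13 = 1.37
Step 2: h′(1.37) = 12.22; s₂ = 1.37 − 0.01·12.22 = 1.2478
Step 3: h′(1.2478) = 11.4868; s₃ = 1.2478 − 0.01·11.4868 = 1.132932
h′(s) at (1.132932) = 10.797592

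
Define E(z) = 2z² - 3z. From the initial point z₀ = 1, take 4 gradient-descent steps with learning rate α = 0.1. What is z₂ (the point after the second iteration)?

E′(z) = 4z - 3
z₁ = 1 − 0.1·1 = 0.9
z₂ = 0.9 − 0.1·0.6 = 0.84

0.84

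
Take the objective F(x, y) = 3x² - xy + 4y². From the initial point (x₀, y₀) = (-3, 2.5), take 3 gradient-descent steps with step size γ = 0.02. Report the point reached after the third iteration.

(-1.936556, 1.351144)

∇F = (6x - y, -x + 8y)
Step 1: at (-3, 2.5), ∇F = (-20.5, 23) → (-3, 2.5) − 0.02·(-20.5, 23) = (-2.59, 2.04)
Step 2: at (-2.59, 2.04), ∇F = (-17.58, 18.91) → (-2.59, 2.04) − 0.02·(-17.58, 18.91) = (-2.2384, 1.6618)
Step 3: at (-2.2384, 1.6618), ∇F = (-15.0922, 15.5328) → (-2.2384, 1.6618) − 0.02·(-15.0922, 15.5328) = (-1.936556, 1.351144)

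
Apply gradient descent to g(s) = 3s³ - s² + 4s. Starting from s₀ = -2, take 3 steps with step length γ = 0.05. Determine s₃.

g′(s) = 9s² - 2s + 4
Step 1: g′(-2) = 44; s₁ = -2 − 0.05·44 = -4.2
Step 2: g′(-4.2) = 171.16; s₂ = -4.2 − 0.05·171.16 = -12.758
Step 3: g′(-12.758) = 1494.415076; s₃ = -12.758 − 0.05·1494.415076 = -87.4787538

-87.4787538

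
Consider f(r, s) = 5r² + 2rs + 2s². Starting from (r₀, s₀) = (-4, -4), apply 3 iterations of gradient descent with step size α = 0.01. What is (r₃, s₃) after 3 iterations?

∇f = (10r + 2s, 2r + 4s)
Step 1: at (-4, -4), ∇f = (-48, -24) → (-4, -4) − 0.01·(-48, -24) = (-3.52, -3.76)
Step 2: at (-3.52, -3.76), ∇f = (-42.72, -22.08) → (-3.52, -3.76) − 0.01·(-42.72, -22.08) = (-3.0928, -3.5392)
Step 3: at (-3.0928, -3.5392), ∇f = (-38.0064, -20.3424) → (-3.0928, -3.5392) − 0.01·(-38.0064, -20.3424) = (-2.712736, -3.335776)

(-2.712736, -3.335776)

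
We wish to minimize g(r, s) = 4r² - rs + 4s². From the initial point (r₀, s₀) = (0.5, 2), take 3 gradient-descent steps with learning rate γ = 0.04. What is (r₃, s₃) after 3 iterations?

(0.269952, 0.663168)

∇g = (8r - s, -r + 8s)
(r₁, s₁) = (0.5, 2) − 0.04·(2, 15.5) = (0.42, 1.38)
(r₂, s₂) = (0.42, 1.38) − 0.04·(1.98, 10.62) = (0.3408, 0.9552)
(r₃, s₃) = (0.3408, 0.9552) − 0.04·(1.7712, 7.3008) = (0.269952, 0.663168)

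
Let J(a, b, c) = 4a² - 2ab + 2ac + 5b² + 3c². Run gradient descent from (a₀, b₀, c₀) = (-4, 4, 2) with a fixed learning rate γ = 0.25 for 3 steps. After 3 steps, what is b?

-26.5

∇J = (8a - 2b + 2c, -2a + 10b, 2a + 6c)
(a₁, b₁, c₁) = (-4, 4, 2) − 0.25·(-36, 48, 4) = (5, -8, 1)
(a₂, b₂, c₂) = (5, -8, 1) − 0.25·(58, -90, 16) = (-9.5, 14.5, -3)
(a₃, b₃, c₃) = (-9.5, 14.5, -3) − 0.25·(-111, 164, -37) = (18.25, -26.5, 6.25)
b = -26.5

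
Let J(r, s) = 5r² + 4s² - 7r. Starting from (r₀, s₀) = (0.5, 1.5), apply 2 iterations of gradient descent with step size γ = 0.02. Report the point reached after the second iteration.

(0.572, 1.0584)

∇J = (10r - 7, 8s)
Step 1: at (0.5, 1.5), ∇J = (-2, 12) → (0.5, 1.5) − 0.02·(-2, 12) = (0.54, 1.26)
Step 2: at (0.54, 1.26), ∇J = (-1.6, 10.08) → (0.54, 1.26) − 0.02·(-1.6, 10.08) = (0.572, 1.0584)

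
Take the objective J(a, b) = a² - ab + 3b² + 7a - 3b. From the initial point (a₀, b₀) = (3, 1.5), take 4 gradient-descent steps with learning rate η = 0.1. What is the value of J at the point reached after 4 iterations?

∇J = (2a - b + 7, -a + 6b - 3)
Step 1: at (3, 1.5), ∇J = (11.5, 3) → (3, 1.5) − 0.1·(11.5, 3) = (1.85, 1.2)
Step 2: at (1.85, 1.2), ∇J = (9.5, 2.35) → (1.85, 1.2) − 0.1·(9.5, 2.35) = (0.9, 0.965)
Step 3: at (0.9, 0.965), ∇J = (7.835, 1.89) → (0.9, 0.965) − 0.1·(7.835, 1.89) = (0.1165, 0.776)
Step 4: at (0.1165, 0.776), ∇J = (6.457, 1.5395) → (0.1165, 0.776) − 0.1·(6.457, 1.5395) = (-0.5292, 0.62205)
J(-0.5292, 0.62205) = -3.8004698925

-3.8004698925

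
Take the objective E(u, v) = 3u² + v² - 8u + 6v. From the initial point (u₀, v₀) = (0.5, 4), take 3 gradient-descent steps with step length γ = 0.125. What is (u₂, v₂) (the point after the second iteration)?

(1.28125, 0.9375)

∇E = (6u - 8, 2v + 6)
(u₁, v₁) = (0.5, 4) − 0.125·(-5, 14) = (1.125, 2.25)
(u₂, v₂) = (1.125, 2.25) − 0.125·(-1.25, 10.5) = (1.28125, 0.9375)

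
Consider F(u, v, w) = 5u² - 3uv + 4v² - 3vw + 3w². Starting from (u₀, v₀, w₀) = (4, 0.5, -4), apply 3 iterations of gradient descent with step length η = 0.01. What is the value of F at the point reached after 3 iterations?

76.898691883168

∇F = (10u - 3v, -3u + 8v - 3w, -3v + 6w)
(u₁, v₁, w₁) = (4, 0.5, -4) − 0.01·(38.5, 4, -25.5) = (3.615, 0.46, -3.745)
(u₂, v₂, w₂) = (3.615, 0.46, -3.745) − 0.01·(34.77, 4.07, -23.85) = (3.2673, 0.4193, -3.5065)
(u₃, v₃, w₃) = (3.2673, 0.4193, -3.5065) − 0.01·(31.4151, 4.072, -22.2969) = (2.953149, 0.37858, -3.283531)
F(2.953149, 0.37858, -3.283531) = 76.898691883168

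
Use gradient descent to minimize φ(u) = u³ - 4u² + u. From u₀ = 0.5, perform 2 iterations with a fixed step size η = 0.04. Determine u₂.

0.697028

φ′(u) = 3u² - 8u + 1
u₁ = 0.5 − 0.04·(-2.25) = 0.59
u₂ = 0.59 − 0.04·(-2.6757) = 0.697028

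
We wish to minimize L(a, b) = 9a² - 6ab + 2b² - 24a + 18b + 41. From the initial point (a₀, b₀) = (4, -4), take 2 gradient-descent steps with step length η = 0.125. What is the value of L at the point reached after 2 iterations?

762.33203125

∇L = (18a - 6b - 24, -6a + 4b + 18)
Step 1: at (4, -4), ∇L = (72, -22) → (4, -4) − 0.125·(72, -22) = (-5, -1.25)
Step 2: at (-5, -1.25), ∇L = (-106.5, 43) → (-5, -1.25) − 0.125·(-106.5, 43) = (8.3125, -6.625)
L(8.3125, -6.625) = 762.33203125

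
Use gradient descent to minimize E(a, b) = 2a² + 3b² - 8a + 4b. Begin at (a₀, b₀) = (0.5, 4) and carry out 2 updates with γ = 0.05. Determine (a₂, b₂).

(1.04, 1.62)

∇E = (4a - 8, 6b + 4)
Step 1: at (0.5, 4), ∇E = (-6, 28) → (0.5, 4) − 0.05·(-6, 28) = (0.8, 2.6)
Step 2: at (0.8, 2.6), ∇E = (-4.8, 19.6) → (0.8, 2.6) − 0.05·(-4.8, 19.6) = (1.04, 1.62)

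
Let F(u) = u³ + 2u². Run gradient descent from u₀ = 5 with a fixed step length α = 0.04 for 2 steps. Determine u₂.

F′(u) = 3u² + 4u
u₁ = 5 − 0.04·95 = 1.2
u₂ = 1.2 − 0.04·9.12 = 0.8352

0.8352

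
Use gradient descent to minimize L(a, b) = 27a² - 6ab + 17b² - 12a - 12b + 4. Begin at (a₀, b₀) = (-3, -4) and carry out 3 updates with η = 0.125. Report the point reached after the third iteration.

∇L = (54a - 6b - 12, -6a + 34b - 12)
Step 1: at (-3, -4), ∇L = (-150, -130) → (-3, -4) − 0.125·(-150, -130) = (15.75, 12.25)
Step 2: at (15.75, 12.25), ∇L = (765, 310) → (15.75, 12.25) − 0.125·(765, 310) = (-79.875, -26.5)
Step 3: at (-79.875, -26.5), ∇L = (-4166.25, -433.75) → (-79.875, -26.5) − 0.125·(-4166.25, -433.75) = (440.90625, 27.71875)

(440.90625, 27.71875)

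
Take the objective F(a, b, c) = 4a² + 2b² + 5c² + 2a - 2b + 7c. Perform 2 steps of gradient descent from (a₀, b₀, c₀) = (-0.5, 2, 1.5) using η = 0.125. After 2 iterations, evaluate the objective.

∇F = (8a + 2, 4b - 2, 10c + 7)
(a₁, b₁, c₁) = (-0.5, 2, 1.5) − 0.125·(-2, 6, 22) = (-0.25, 1.25, -1.25)
(a₂, b₂, c₂) = (-0.25, 1.25, -1.25) − 0.125·(0, 3, -5.5) = (-0.25, 0.875, -0.5625)
F(-0.25, 0.875, -0.5625) = -2.82421875

-2.82421875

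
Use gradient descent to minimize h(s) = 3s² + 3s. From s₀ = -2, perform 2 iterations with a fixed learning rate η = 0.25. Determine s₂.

h′(s) = 6s + 3
Step 1: h′(-2) = -9; s₁ = -2 − 0.25·(-9) = 0.25
Step 2: h′(0.25) = 4.5; s₂ = 0.25 − 0.25·4.5 = -0.875

-0.875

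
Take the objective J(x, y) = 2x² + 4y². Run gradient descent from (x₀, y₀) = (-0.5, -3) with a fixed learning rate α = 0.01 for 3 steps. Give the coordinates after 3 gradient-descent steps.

∇J = (4x, 8y)
Step 1: at (-0.5, -3), ∇J = (-2, -24) → (-0.5, -3) − 0.01·(-2, -24) = (-0.48, -2.76)
Step 2: at (-0.48, -2.76), ∇J = (-1.92, -22.08) → (-0.48, -2.76) − 0.01·(-1.92, -22.08) = (-0.4608, -2.5392)
Step 3: at (-0.4608, -2.5392), ∇J = (-1.8432, -20.3136) → (-0.4608, -2.5392) − 0.01·(-1.8432, -20.3136) = (-0.442368, -2.336064)

(-0.442368, -2.336064)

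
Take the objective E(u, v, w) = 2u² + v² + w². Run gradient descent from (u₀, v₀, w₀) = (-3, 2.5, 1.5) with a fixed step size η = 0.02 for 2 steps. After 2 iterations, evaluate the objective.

∇E = (4u, 2v, 2w)
(u₁, v₁, w₁) = (-3, 2.5, 1.5) − 0.02·(-12, 5, 3) = (-2.76, 2.4, 1.44)
(u₂, v₂, w₂) = (-2.76, 2.4, 1.44) − 0.02·(-11.04, 4.8, 2.88) = (-2.5392, 2.304, 1.3824)
E(-2.5392, 2.304, 1.3824) = 20.11451904

20.11451904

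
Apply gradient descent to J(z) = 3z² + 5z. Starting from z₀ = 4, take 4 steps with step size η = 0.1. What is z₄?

-0.7096

J′(z) = 6z + 5
Step 1: J′(4) = 29; z₁ = 4 − 0.1·29 = 1.1
Step 2: J′(1.1) = 11.6; z₂ = 1.1 − 0.1·11.6 = -0.06
Step 3: J′(-0.06) = 4.64; z₃ = -0.06 − 0.1·4.64 = -0.524
Step 4: J′(-0.524) = 1.856; z₄ = -0.524 − 0.1·1.856 = -0.7096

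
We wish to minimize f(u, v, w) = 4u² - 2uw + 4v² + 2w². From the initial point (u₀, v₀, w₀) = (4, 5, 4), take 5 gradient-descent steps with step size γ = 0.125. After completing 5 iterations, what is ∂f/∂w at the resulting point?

∇f = (8u - 2w, 8v, -2u + 4w)
(u₁, v₁, w₁) = (4, 5, 4) − 0.125·(24, 40, 8) = (1, 0, 3)
(u₂, v₂, w₂) = (1, 0, 3) − 0.125·(2, 0, 10) = (0.75, 0, 1.75)
(u₃, v₃, w₃) = (0.75, 0, 1.75) − 0.125·(2.5, 0, 5.5) = (0.4375, 0, 1.0625)
(u₄, v₄, w₄) = (0.4375, 0, 1.0625) − 0.125·(1.375, 0, 3.375) = (0.265625, 0, 0.640625)
(u₅, v₅, w₅) = (0.265625, 0, 0.640625) − 0.125·(0.84375, 0, 2.03125) = (0.16015625, 0, 0.38671875)
∂f/∂w at (0.16015625, 0, 0.38671875) = 1.2265625

1.2265625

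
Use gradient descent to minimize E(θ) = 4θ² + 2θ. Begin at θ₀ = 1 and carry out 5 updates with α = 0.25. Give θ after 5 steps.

-1.5

E′(θ) = 8θ + 2
θ₁ = 1 − 0.25·10 = -1.5
θ₂ = -1.5 − 0.25·(-10) = 1
θ₃ = 1 − 0.25·10 = -1.5
θ₄ = -1.5 − 0.25·(-10) = 1
θ₅ = 1 − 0.25·10 = -1.5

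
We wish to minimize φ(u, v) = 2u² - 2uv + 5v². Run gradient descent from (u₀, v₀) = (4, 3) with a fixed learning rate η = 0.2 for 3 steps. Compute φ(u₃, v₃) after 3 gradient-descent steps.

∇φ = (4u - 2v, -2u + 10v)
(u₁, v₁) = (4, 3) − 0.2·(10, 22) = (2, -1.4)
(u₂, v₂) = (2, -1.4) − 0.2·(10.8, -18) = (-0.16, 2.2)
(u₃, v₃) = (-0.16, 2.2) − 0.2·(-5.04, 22.32) = (0.848, -2.264)
φ(0.848, -2.264) = 30.906432

30.906432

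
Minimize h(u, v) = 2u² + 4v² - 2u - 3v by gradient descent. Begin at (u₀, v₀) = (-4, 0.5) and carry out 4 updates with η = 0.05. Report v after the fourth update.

∇h = (4u - 2, 8v - 3)
(u₁, v₁) = (-4, 0.5) − 0.05·(-18, 1) = (-3.1, 0.45)
(u₂, v₂) = (-3.1, 0.45) − 0.05·(-14.4, 0.6) = (-2.38, 0.42)
(u₃, v₃) = (-2.38, 0.42) − 0.05·(-11.52, 0.36) = (-1.804, 0.402)
(u₄, v₄) = (-1.804, 0.402) − 0.05·(-9.216, 0.216) = (-1.3432, 0.3912)
v = 0.3912

0.3912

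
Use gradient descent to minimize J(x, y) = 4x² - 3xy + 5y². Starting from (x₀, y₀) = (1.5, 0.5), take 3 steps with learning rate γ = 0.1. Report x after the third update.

∇J = (8x - 3y, -3x + 10y)
(x₁, y₁) = (1.5, 0.5) − 0.1·(10.5, 0.5) = (0.45, 0.45)
(x₂, y₂) = (0.45, 0.45) − 0.1·(2.25, 3.15) = (0.225, 0.135)
(x₃, y₃) = (0.225, 0.135) − 0.1·(1.395, 0.675) = (0.0855, 0.0675)
x = 0.0855

0.0855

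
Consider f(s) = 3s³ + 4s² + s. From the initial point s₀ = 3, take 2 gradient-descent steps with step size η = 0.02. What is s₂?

f′(s) = 9s² + 8s + 1
s₁ = 3 − 0.02·106 = 0.88
s₂ = 0.88 − 0.02·15.0096 = 0.579808

0.579808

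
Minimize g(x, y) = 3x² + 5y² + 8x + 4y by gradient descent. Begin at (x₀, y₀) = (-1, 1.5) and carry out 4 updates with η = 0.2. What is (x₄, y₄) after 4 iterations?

(-1.3328, 1.5)

∇g = (6x + 8, 10y + 4)
Step 1: at (-1, 1.5), ∇g = (2, 19) → (-1, 1.5) − 0.2·(2, 19) = (-1.4, -2.3)
Step 2: at (-1.4, -2.3), ∇g = (-0.4, -19) → (-1.4, -2.3) − 0.2·(-0.4, -19) = (-1.32, 1.5)
Step 3: at (-1.32, 1.5), ∇g = (0.08, 19) → (-1.32, 1.5) − 0.2·(0.08, 19) = (-1.336, -2.3)
Step 4: at (-1.336, -2.3), ∇g = (-0.016, -19) → (-1.336, -2.3) − 0.2·(-0.016, -19) = (-1.3328, 1.5)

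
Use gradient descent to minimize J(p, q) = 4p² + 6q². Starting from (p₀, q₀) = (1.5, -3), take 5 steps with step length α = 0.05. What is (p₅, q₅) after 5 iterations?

(0.11664, -0.03072)

∇J = (8p, 12q)
(p₁, q₁) = (1.5, -3) − 0.05·(12, -36) = (0.9, -1.2)
(p₂, q₂) = (0.9, -1.2) − 0.05·(7.2, -14.4) = (0.54, -0.48)
(p₃, q₃) = (0.54, -0.48) − 0.05·(4.32, -5.76) = (0.324, -0.192)
(p₄, q₄) = (0.324, -0.192) − 0.05·(2.592, -2.304) = (0.1944, -0.0768)
(p₅, q₅) = (0.1944, -0.0768) − 0.05·(1.5552, -0.9216) = (0.11664, -0.03072)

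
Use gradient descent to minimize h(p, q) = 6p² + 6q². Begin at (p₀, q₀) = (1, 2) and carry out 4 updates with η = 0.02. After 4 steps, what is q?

0.66724352

∇h = (12p, 12q)
(p₁, q₁) = (1, 2) − 0.02·(12, 24) = (0.76, 1.52)
(p₂, q₂) = (0.76, 1.52) − 0.02·(9.12, 18.24) = (0.5776, 1.1552)
(p₃, q₃) = (0.5776, 1.1552) − 0.02·(6.9312, 13.8624) = (0.438976, 0.877952)
(p₄, q₄) = (0.438976, 0.877952) − 0.02·(5.267712, 10.535424) = (0.33362176, 0.66724352)
q = 0.66724352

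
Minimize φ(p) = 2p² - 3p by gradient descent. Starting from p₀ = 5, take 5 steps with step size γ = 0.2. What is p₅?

φ′(p) = 4p - 3
p₁ = 5 − 0.2·17 = 1.6
p₂ = 1.6 − 0.2·3.4 = 0.92
p₃ = 0.92 − 0.2·0.68 = 0.784
p₄ = 0.784 − 0.2·0.136 = 0.7568
p₅ = 0.7568 − 0.2·0.0272 = 0.75136

0.75136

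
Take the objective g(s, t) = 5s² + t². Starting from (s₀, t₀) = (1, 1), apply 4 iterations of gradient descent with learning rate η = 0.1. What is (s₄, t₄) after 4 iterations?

∇g = (10s, 2t)
(s₁, t₁) = (1, 1) − 0.1·(10, 2) = (0, 0.8)
(s₂, t₂) = (0, 0.8) − 0.1·(0, 1.6) = (0, 0.64)
(s₃, t₃) = (0, 0.64) − 0.1·(0, 1.28) = (0, 0.512)
(s₄, t₄) = (0, 0.512) − 0.1·(0, 1.024) = (0, 0.4096)

(0, 0.4096)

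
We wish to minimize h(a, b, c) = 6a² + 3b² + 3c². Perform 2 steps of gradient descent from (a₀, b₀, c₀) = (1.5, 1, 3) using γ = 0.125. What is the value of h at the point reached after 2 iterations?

∇h = (12a, 6b, 6c)
(a₁, b₁, c₁) = (1.5, 1, 3) − 0.125·(18, 6, 18) = (-0.75, 0.25, 0.75)
(a₂, b₂, c₂) = (-0.75, 0.25, 0.75) − 0.125·(-9, 1.5, 4.5) = (0.375, 0.0625, 0.1875)
h(0.375, 0.0625, 0.1875) = 0.9609375

0.9609375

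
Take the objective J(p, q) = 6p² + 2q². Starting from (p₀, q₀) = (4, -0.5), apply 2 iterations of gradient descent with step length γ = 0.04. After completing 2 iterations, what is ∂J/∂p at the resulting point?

∇J = (12p, 4q)
Step 1: at (4, -0.5), ∇J = (48, -2) → (4, -0.5) − 0.04·(48, -2) = (2.08, -0.42)
Step 2: at (2.08, -0.42), ∇J = (24.96, -1.68) → (2.08, -0.42) − 0.04·(24.96, -1.68) = (1.0816, -0.3528)
∂J/∂p at (1.0816, -0.3528) = 12.9792

12.9792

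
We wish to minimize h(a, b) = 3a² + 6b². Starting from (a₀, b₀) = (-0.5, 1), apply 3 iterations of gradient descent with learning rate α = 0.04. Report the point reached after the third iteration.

∇h = (6a, 12b)
(a₁, b₁) = (-0.5, 1) − 0.04·(-3, 12) = (-0.38, 0.52)
(a₂, b₂) = (-0.38, 0.52) − 0.04·(-2.28, 6.24) = (-0.2888, 0.2704)
(a₃, b₃) = (-0.2888, 0.2704) − 0.04·(-1.7328, 3.2448) = (-0.219488, 0.140608)

(-0.219488, 0.140608)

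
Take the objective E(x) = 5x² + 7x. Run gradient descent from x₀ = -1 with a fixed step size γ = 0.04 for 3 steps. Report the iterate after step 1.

-0.88

E′(x) = 10x + 7
Step 1: E′(-1) = -3; x₁ = -1 − 0.04·(-3) = -0.88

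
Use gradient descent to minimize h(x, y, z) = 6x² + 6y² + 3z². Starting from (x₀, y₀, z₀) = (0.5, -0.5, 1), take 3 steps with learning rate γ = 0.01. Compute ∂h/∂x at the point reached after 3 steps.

4.088832

∇h = (12x, 12y, 6z)
(x₁, y₁, z₁) = (0.5, -0.5, 1) − 0.01·(6, -6, 6) = (0.44, -0.44, 0.94)
(x₂, y₂, z₂) = (0.44, -0.44, 0.94) − 0.01·(5.28, -5.28, 5.64) = (0.3872, -0.3872, 0.8836)
(x₃, y₃, z₃) = (0.3872, -0.3872, 0.8836) − 0.01·(4.6464, -4.6464, 5.3016) = (0.340736, -0.340736, 0.830584)
∂h/∂x at (0.340736, -0.340736, 0.830584) = 4.088832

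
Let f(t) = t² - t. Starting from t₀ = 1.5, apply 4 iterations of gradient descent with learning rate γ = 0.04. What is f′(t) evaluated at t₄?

f′(t) = 2t - 1
t₁ = 1.5 − 0.04·2 = 1.42
t₂ = 1.42 − 0.04·1.84 = 1.3464
t₃ = 1.3464 − 0.04·1.6928 = 1.278688
t₄ = 1.278688 − 0.04·1.557376 = 1.21639296
f′(t) at (1.21639296) = 1.43278592

1.43278592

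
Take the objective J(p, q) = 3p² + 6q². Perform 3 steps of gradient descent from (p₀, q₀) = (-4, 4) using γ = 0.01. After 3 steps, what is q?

∇J = (6p, 12q)
Step 1: at (-4, 4), ∇J = (-24, 48) → (-4, 4) − 0.01·(-24, 48) = (-3.76, 3.52)
Step 2: at (-3.76, 3.52), ∇J = (-22.56, 42.24) → (-3.76, 3.52) − 0.01·(-22.56, 42.24) = (-3.5344, 3.0976)
Step 3: at (-3.5344, 3.0976), ∇J = (-21.2064, 37.1712) → (-3.5344, 3.0976) − 0.01·(-21.2064, 37.1712) = (-3.322336, 2.725888)
q = 2.725888

2.725888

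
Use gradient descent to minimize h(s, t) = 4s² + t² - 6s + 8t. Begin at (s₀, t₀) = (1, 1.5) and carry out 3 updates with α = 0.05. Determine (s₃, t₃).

∇h = (8s - 6, 2t + 8)
(s₁, t₁) = (1, 1.5) − 0.05·(2, 11) = (0.9, 0.95)
(s₂, t₂) = (0.9, 0.95) − 0.05·(1.2, 9.9) = (0.84, 0.455)
(s₃, t₃) = (0.84, 0.455) − 0.05·(0.72, 8.91) = (0.804, 0.0095)

(0.804, 0.0095)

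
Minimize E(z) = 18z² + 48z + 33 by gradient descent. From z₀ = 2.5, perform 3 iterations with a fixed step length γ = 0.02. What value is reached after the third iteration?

-1.249184

E′(z) = 36z + 48
z₁ = 2.5 − 0.02·138 = -0.26
z₂ = -0.26 − 0.02·38.64 = -1.0328
z₃ = -1.0328 − 0.02·10.8192 = -1.249184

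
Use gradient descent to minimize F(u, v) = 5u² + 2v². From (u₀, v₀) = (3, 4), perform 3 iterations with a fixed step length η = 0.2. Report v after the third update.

0.032

∇F = (10u, 4v)
Step 1: at (3, 4), ∇F = (30, 16) → (3, 4) − 0.2·(30, 16) = (-3, 0.8)
Step 2: at (-3, 0.8), ∇F = (-30, 3.2) → (-3, 0.8) − 0.2·(-30, 3.2) = (3, 0.16)
Step 3: at (3, 0.16), ∇F = (30, 0.64) → (3, 0.16) − 0.2·(30, 0.64) = (-3, 0.032)
v = 0.032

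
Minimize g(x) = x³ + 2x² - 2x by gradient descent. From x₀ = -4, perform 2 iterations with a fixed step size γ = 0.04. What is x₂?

-7.5328

g′(x) = 3x² + 4x - 2
x₁ = -4 − 0.04·30 = -5.2
x₂ = -5.2 − 0.04·58.32 = -7.5328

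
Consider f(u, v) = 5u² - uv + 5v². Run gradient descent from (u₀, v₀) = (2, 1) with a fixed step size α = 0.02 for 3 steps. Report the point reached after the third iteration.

∇f = (10u - v, -u + 10v)
Step 1: at (2, 1), ∇f = (19, 8) → (2, 1) − 0.02·(19, 8) = (1.62, 0.84)
Step 2: at (1.62, 0.84), ∇f = (15.36, 6.78) → (1.62, 0.84) − 0.02·(15.36, 6.78) = (1.3128, 0.7044)
Step 3: at (1.3128, 0.7044), ∇f = (12.4236, 5.7312) → (1.3128, 0.7044) − 0.02·(12.4236, 5.7312) = (1.064328, 0.589776)

(1.064328, 0.589776)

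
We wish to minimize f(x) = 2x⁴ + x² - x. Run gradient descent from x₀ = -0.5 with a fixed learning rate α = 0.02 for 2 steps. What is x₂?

-0.38877056

f′(x) = 8x³ + 2x - 1
x₁ = -0.5 − 0.02·(-3) = -0.44
x₂ = -0.44 − 0.02·(-2.561472) = -0.38877056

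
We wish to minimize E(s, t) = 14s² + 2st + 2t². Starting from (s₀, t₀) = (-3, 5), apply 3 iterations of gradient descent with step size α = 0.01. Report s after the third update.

-1.335784

∇E = (28s + 2t, 2s + 4t)
(s₁, t₁) = (-3, 5) − 0.01·(-74, 14) = (-2.26, 4.86)
(s₂, t₂) = (-2.26, 4.86) − 0.01·(-53.56, 14.92) = (-1.7244, 4.7108)
(s₃, t₃) = (-1.7244, 4.7108) − 0.01·(-38.8616, 15.3944) = (-1.335784, 4.556856)
s = -1.335784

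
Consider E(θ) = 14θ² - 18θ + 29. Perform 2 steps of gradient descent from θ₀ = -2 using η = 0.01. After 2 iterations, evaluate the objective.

E′(θ) = 28θ - 18
θ₁ = -2 − 0.01·(-74) = -1.26
θ₂ = -1.26 − 0.01·(-53.28) = -0.7272
E(-0.7272) = 49.49307776

49.49307776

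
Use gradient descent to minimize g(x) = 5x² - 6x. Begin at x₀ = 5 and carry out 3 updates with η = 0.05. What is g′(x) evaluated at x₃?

5.5

g′(x) = 10x - 6
x₁ = 5 − 0.05·44 = 2.8
x₂ = 2.8 − 0.05·22 = 1.7
x₃ = 1.7 − 0.05·11 = 1.15
g′(x) at (1.15) = 5.5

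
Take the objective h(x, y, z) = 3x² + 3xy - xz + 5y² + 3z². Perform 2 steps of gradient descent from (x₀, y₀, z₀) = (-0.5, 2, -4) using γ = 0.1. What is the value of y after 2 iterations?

∇h = (6x + 3y - z, 3x + 10y, -x + 6z)
Step 1: at (-0.5, 2, -4), ∇h = (7, 18.5, -23.5) → (-0.5, 2, -4) − 0.1·(7, 18.5, -23.5) = (-1.2, 0.15, -1.65)
Step 2: at (-1.2, 0.15, -1.65), ∇h = (-5.1, -2.1, -8.7) → (-1.2, 0.15, -1.65) − 0.1·(-5.1, -2.1, -8.7) = (-0.69, 0.36, -0.78)
y = 0.36

0.36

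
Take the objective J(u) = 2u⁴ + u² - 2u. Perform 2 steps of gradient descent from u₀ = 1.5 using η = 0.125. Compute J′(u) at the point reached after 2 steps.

2471.875

J′(u) = 8u³ + 2u - 2
u₁ = 1.5 − 0.125·28 = -2
u₂ = -2 − 0.125·(-70) = 6.75
J′(u) at (6.75) = 2471.875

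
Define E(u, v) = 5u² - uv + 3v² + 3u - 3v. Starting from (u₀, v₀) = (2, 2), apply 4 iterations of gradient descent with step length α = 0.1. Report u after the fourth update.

-0.2393

∇E = (10u - v + 3, -u + 6v - 3)
Step 1: at (2, 2), ∇E = (21, 7) → (2, 2) − 0.1·(21, 7) = (-0.1, 1.3)
Step 2: at (-0.1, 1.3), ∇E = (0.7, 4.9) → (-0.1, 1.3) − 0.1·(0.7, 4.9) = (-0.17, 0.81)
Step 3: at (-0.17, 0.81), ∇E = (0.49, 2.03) → (-0.17, 0.81) − 0.1·(0.49, 2.03) = (-0.219, 0.607)
Step 4: at (-0.219, 0.607), ∇E = (0.203, 0.861) → (-0.219, 0.607) − 0.1·(0.203, 0.861) = (-0.2393, 0.5209)
u = -0.2393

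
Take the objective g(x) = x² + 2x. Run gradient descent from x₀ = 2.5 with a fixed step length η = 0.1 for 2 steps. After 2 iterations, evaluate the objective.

4.0176

g′(x) = 2x + 2
x₁ = 2.5 − 0.1·7 = 1.8
x₂ = 1.8 − 0.1·5.6 = 1.24
g(1.24) = 4.0176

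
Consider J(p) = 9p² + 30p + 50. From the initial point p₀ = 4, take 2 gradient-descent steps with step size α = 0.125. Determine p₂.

J′(p) = 18p + 30
Step 1: J′(4) = 102; p₁ = 4 − 0.125·102 = -8.75
Step 2: J′(-8.75) = -127.5; p₂ = -8.75 − 0.125·(-127.5) = 7.1875

7.1875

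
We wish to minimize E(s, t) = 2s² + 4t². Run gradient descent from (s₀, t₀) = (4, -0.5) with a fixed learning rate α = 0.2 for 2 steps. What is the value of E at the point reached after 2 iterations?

∇E = (4s, 8t)
Step 1: at (4, -0.5), ∇E = (16, -4) → (4, -0.5) − 0.2·(16, -4) = (0.8, 0.3)
Step 2: at (0.8, 0.3), ∇E = (3.2, 2.4) → (0.8, 0.3) − 0.2·(3.2, 2.4) = (0.16, -0.18)
E(0.16, -0.18) = 0.1808

0.1808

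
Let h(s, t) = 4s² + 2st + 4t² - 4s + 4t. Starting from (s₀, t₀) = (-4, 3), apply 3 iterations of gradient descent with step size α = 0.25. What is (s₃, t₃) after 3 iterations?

(2.875, 0.5)

∇h = (8s + 2t - 4, 2s + 8t + 4)
Step 1: at (-4, 3), ∇h = (-30, 20) → (-4, 3) − 0.25·(-30, 20) = (3.5, -2)
Step 2: at (3.5, -2), ∇h = (20, -5) → (3.5, -2) − 0.25·(20, -5) = (-1.5, -0.75)
Step 3: at (-1.5, -0.75), ∇h = (-17.5, -5) → (-1.5, -0.75) − 0.25·(-17.5, -5) = (2.875, 0.5)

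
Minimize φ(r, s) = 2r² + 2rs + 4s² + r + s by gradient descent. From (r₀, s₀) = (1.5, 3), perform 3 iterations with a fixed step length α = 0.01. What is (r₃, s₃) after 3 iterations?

∇φ = (4r + 2s + 1, 2r + 8s + 1)
Step 1: at (1.5, 3), ∇φ = (13, 28) → (1.5, 3) − 0.01·(13, 28) = (1.37, 2.72)
Step 2: at (1.37, 2.72), ∇φ = (11.92, 25.5) → (1.37, 2.72) − 0.01·(11.92, 25.5) = (1.2508, 2.465)
Step 3: at (1.2508, 2.465), ∇φ = (10.9332, 23.2216) → (1.2508, 2.465) − 0.01·(10.9332, 23.2216) = (1.141468, 2.232784)

(1.141468, 2.232784)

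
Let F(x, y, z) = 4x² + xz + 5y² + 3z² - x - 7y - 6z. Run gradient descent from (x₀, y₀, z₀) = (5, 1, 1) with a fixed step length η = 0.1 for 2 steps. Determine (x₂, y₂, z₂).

∇F = (8x + z - 1, 10y - 7, x + 6z - 6)
(x₁, y₁, z₁) = (5, 1, 1) − 0.1·(40, 3, 5) = (1, 0.7, 0.5)
(x₂, y₂, z₂) = (1, 0.7, 0.5) − 0.1·(7.5, 0, -2) = (0.25, 0.7, 0.7)

(0.25, 0.7, 0.7)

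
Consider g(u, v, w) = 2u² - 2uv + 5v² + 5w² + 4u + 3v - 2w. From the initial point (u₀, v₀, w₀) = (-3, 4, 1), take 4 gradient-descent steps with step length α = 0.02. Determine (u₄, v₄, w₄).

∇g = (4u - 2v + 4, -2u + 10v + 3, 10w - 2)
(u₁, v₁, w₁) = (-3, 4, 1) − 0.02·(-16, 49, 8) = (-2.68, 3.02, 0.84)
(u₂, v₂, w₂) = (-2.68, 3.02, 0.84) − 0.02·(-12.76, 38.56, 6.4) = (-2.4248, 2.2488, 0.712)
(u₃, v₃, w₃) = (-2.4248, 2.2488, 0.712) − 0.02·(-10.1968, 30.3376, 5.12) = (-2.220864, 1.642048, 0.6096)
(u₄, v₄, w₄) = (-2.220864, 1.642048, 0.6096) − 0.02·(-8.167552, 23.862208, 4.096) = (-2.05751296, 1.16480384, 0.52768)

(-2.05751296, 1.16480384, 0.52768)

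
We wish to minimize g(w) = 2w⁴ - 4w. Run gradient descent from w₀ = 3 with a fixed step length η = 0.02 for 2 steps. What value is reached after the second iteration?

-0.85494016

g′(w) = 8w³ - 4
w₁ = 3 − 0.02·212 = -1.24
w₂ = -1.24 − 0.02·(-19.252992) = -0.85494016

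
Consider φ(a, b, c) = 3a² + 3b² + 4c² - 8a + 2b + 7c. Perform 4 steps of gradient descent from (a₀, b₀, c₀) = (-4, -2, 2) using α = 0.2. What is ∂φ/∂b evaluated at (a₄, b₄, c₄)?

-0.016

∇φ = (6a - 8, 6b + 2, 8c + 7)
Step 1: at (-4, -2, 2), ∇φ = (-32, -10, 23) → (-4, -2, 2) − 0.2·(-32, -10, 23) = (2.4, 0, -2.6)
Step 2: at (2.4, 0, -2.6), ∇φ = (6.4, 2, -13.8) → (2.4, 0, -2.6) − 0.2·(6.4, 2, -13.8) = (1.12, -0.4, 0.16)
Step 3: at (1.12, -0.4, 0.16), ∇φ = (-1.28, -0.4, 8.28) → (1.12, -0.4, 0.16) − 0.2·(-1.28, -0.4, 8.28) = (1.376, -0.32, -1.496)
Step 4: at (1.376, -0.32, -1.496), ∇φ = (0.256, 0.08, -4.968) → (1.376, -0.32, -1.496) − 0.2·(0.256, 0.08, -4.968) = (1.3248, -0.336, -0.5024)
∂φ/∂b at (1.3248, -0.336, -0.5024) = -0.016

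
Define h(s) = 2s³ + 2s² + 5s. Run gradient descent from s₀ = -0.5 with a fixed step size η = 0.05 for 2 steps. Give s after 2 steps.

h′(s) = 6s² + 4s + 5
Step 1: h′(-0.5) = 4.5; s₁ = -0.5 − 0.05·4.5 = -0.725
Step 2: h′(-0.725) = 5.25375; s₂ = -0.725 − 0.05·5.25375 = -0.9876875

-0.9876875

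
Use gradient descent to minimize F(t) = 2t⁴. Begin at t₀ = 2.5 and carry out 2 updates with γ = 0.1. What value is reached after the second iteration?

F′(t) = 8t³
t₁ = 2.5 − 0.1·125 = -10
t₂ = -10 − 0.1·(-8000) = 790

790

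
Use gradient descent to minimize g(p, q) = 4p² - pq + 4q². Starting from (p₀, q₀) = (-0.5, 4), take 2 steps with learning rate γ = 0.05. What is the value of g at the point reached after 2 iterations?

7.99598125

∇g = (8p - q, -p + 8q)
(p₁, q₁) = (-0.5, 4) − 0.05·(-8, 32.5) = (-0.1, 2.375)
(p₂, q₂) = (-0.1, 2.375) − 0.05·(-3.175, 19.1) = (0.05875, 1.42)
g(0.05875, 1.42) = 7.99598125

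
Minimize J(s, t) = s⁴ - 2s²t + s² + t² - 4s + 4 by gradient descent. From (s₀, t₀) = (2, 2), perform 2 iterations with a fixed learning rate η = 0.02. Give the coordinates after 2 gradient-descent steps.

∇J = (4s³ - 4st + 2s - 4, -2s² + 2t)
(s₁, t₁) = (2, 2) − 0.02·(16, -4) = (1.68, 2.08)
(s₂, t₂) = (1.68, 2.08) − 0.02·(4.348928, -1.4848) = (1.59302144, 2.109696)

(1.59302144, 2.109696)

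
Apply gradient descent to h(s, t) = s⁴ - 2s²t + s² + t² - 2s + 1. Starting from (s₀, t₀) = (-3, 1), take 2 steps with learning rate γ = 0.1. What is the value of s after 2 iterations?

-148.2736

∇h = (4s³ - 4st + 2s - 2, -2s² + 2t)
Step 1: at (-3, 1), ∇h = (-104, -16) → (-3, 1) − 0.1·(-104, -16) = (7.4, 2.6)
Step 2: at (7.4, 2.6), ∇h = (1556.736, -104.32) → (7.4, 2.6) − 0.1·(1556.736, -104.32) = (-148.2736, 13.032)
s = -148.2736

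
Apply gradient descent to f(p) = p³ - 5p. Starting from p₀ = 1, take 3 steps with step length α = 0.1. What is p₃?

1.2856528

f′(p) = 3p² - 5
Step 1: f′(1) = -2; p₁ = 1 − 0.1·(-2) = 1.2
Step 2: f′(1.2) = -0.68; p₂ = 1.2 − 0.1·(-0.68) = 1.268
Step 3: f′(1.268) = -0.176528; p₃ = 1.268 − 0.1·(-0.176528) = 1.2856528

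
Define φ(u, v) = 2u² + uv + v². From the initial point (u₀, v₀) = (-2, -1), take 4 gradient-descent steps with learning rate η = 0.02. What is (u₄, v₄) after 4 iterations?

(-1.37046112, -0.718484)

∇φ = (4u + v, u + 2v)
(u₁, v₁) = (-2, -1) − 0.02·(-9, -4) = (-1.82, -0.92)
(u₂, v₂) = (-1.82, -0.92) − 0.02·(-8.2, -3.66) = (-1.656, -0.8468)
(u₃, v₃) = (-1.656, -0.8468) − 0.02·(-7.4708, -3.3496) = (-1.506584, -0.779808)
(u₄, v₄) = (-1.506584, -0.779808) − 0.02·(-6.806144, -3.0662) = (-1.37046112, -0.718484)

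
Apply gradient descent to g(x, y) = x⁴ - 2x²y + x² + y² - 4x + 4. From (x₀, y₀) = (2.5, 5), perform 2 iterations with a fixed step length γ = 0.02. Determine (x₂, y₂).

(2.23455464, 5.046916)

∇g = (4x³ - 4xy + 2x - 4, -2x² + 2y)
Step 1: at (2.5, 5), ∇g = (13.5, -2.5) → (2.5, 5) − 0.02·(13.5, -2.5) = (2.23, 5.05)
Step 2: at (2.23, 5.05), ∇g = (-0.227732, 0.1542) → (2.23, 5.05) − 0.02·(-0.227732, 0.1542) = (2.23455464, 5.046916)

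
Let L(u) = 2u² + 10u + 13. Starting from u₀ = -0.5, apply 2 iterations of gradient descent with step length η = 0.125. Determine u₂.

L′(u) = 4u + 10
u₁ = -0.5 − 0.125·8 = -1.5
u₂ = -1.5 − 0.125·4 = -2

-2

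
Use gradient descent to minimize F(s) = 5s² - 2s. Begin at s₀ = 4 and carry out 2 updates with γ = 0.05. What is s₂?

1.15

F′(s) = 10s - 2
s₁ = 4 − 0.05·38 = 2.1
s₂ = 2.1 − 0.05·19 = 1.15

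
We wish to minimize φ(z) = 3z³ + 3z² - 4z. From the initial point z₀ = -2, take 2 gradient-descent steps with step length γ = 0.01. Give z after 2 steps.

φ′(z) = 9z² + 6z - 4
Step 1: φ′(-2) = 20; z₁ = -2 − 0.01·20 = -2.2
Step 2: φ′(-2.2) = 26.36; z₂ = -2.2 − 0.01·26.36 = -2.4636

-2.4636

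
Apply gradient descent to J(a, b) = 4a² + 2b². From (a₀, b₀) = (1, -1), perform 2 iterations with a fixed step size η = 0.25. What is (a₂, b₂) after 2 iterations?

∇J = (8a, 4b)
Step 1: at (1, -1), ∇J = (8, -4) → (1, -1) − 0.25·(8, -4) = (-1, 0)
Step 2: at (-1, 0), ∇J = (-8, 0) → (-1, 0) − 0.25·(-8, 0) = (1, 0)

(1, 0)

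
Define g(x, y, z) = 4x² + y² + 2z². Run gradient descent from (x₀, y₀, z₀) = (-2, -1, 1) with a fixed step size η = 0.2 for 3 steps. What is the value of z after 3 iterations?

0.008

∇g = (8x, 2y, 4z)
Step 1: at (-2, -1, 1), ∇g = (-16, -2, 4) → (-2, -1, 1) − 0.2·(-16, -2, 4) = (1.2, -0.6, 0.2)
Step 2: at (1.2, -0.6, 0.2), ∇g = (9.6, -1.2, 0.8) → (1.2, -0.6, 0.2) − 0.2·(9.6, -1.2, 0.8) = (-0.72, -0.36, 0.04)
Step 3: at (-0.72, -0.36, 0.04), ∇g = (-5.76, -0.72, 0.16) → (-0.72, -0.36, 0.04) − 0.2·(-5.76, -0.72, 0.16) = (0.432, -0.216, 0.008)
z = 0.008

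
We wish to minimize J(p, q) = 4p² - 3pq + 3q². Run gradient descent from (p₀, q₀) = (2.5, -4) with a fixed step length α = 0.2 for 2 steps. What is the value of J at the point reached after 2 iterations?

∇J = (8p - 3q, -3p + 6q)
(p₁, q₁) = (2.5, -4) − 0.2·(32, -31.5) = (-3.9, 2.3)
(p₂, q₂) = (-3.9, 2.3) − 0.2·(-38.1, 25.5) = (3.72, -2.8)
J(3.72, -2.8) = 110.1216

110.1216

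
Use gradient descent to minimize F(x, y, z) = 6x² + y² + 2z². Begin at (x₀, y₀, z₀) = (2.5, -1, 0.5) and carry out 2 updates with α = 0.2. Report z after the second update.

0.02

∇F = (12x, 2y, 4z)
Step 1: at (2.5, -1, 0.5), ∇F = (30, -2, 2) → (2.5, -1, 0.5) − 0.2·(30, -2, 2) = (-3.5, -0.6, 0.1)
Step 2: at (-3.5, -0.6, 0.1), ∇F = (-42, -1.2, 0.4) → (-3.5, -0.6, 0.1) − 0.2·(-42, -1.2, 0.4) = (4.9, -0.36, 0.02)
z = 0.02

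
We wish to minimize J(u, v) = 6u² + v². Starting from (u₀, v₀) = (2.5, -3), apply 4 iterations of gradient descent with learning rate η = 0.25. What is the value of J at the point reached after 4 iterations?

9600.03515625

∇J = (12u, 2v)
Step 1: at (2.5, -3), ∇J = (30, -6) → (2.5, -3) − 0.25·(30, -6) = (-5, -1.5)
Step 2: at (-5, -1.5), ∇J = (-60, -3) → (-5, -1.5) − 0.25·(-60, -3) = (10, -0.75)
Step 3: at (10, -0.75), ∇J = (120, -1.5) → (10, -0.75) − 0.25·(120, -1.5) = (-20, -0.375)
Step 4: at (-20, -0.375), ∇J = (-240, -0.75) → (-20, -0.375) − 0.25·(-240, -0.75) = (40, -0.1875)
J(40, -0.1875) = 9600.03515625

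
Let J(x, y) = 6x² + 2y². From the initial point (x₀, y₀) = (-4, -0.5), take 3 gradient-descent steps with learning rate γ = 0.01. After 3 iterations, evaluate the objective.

44.974171226112

∇J = (12x, 4y)
Step 1: at (-4, -0.5), ∇J = (-48, -2) → (-4, -0.5) − 0.01·(-48, -2) = (-3.52, -0.48)
Step 2: at (-3.52, -0.48), ∇J = (-42.24, -1.92) → (-3.52, -0.48) − 0.01·(-42.24, -1.92) = (-3.0976, -0.4608)
Step 3: at (-3.0976, -0.4608), ∇J = (-37.1712, -1.8432) → (-3.0976, -0.4608) − 0.01·(-37.1712, -1.8432) = (-2.725888, -0.442368)
J(-2.725888, -0.442368) = 44.974171226112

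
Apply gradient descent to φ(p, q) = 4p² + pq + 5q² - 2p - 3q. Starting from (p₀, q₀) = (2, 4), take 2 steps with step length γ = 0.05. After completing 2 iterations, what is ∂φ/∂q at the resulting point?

8.8575

∇φ = (8p + q - 2, p + 10q - 3)
Step 1: at (2, 4), ∇φ = (18, 39) → (2, 4) − 0.05·(18, 39) = (1.1, 2.05)
Step 2: at (1.1, 2.05), ∇φ = (8.85, 18.6) → (1.1, 2.05) − 0.05·(8.85, 18.6) = (0.6575, 1.12)
∂φ/∂q at (0.6575, 1.12) = 8.8575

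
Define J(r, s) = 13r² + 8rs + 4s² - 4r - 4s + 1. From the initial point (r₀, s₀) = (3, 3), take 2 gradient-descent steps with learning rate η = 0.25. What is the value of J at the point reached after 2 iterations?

304135.3125

∇J = (26r + 8s - 4, 8r + 8s - 4)
(r₁, s₁) = (3, 3) − 0.25·(98, 44) = (-21.5, -8)
(r₂, s₂) = (-21.5, -8) − 0.25·(-627, -240) = (135.25, 52)
J(135.25, 52) = 304135.3125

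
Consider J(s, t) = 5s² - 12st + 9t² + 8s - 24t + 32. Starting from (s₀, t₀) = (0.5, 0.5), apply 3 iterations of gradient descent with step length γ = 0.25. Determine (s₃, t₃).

(-81.3125, 119.9375)

∇J = (10s - 12t + 8, -12s + 18t - 24)
Step 1: at (0.5, 0.5), ∇J = (7, -21) → (0.5, 0.5) − 0.25·(7, -21) = (-1.25, 5.75)
Step 2: at (-1.25, 5.75), ∇J = (-73.5, 94.5) → (-1.25, 5.75) − 0.25·(-73.5, 94.5) = (17.125, -17.875)
Step 3: at (17.125, -17.875), ∇J = (393.75, -551.25) → (17.125, -17.875) − 0.25·(393.75, -551.25) = (-81.3125, 119.9375)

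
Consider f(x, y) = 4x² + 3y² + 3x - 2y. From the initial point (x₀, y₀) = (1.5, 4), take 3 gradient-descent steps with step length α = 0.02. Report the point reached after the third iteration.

(0.73632, 2.832064)

∇f = (8x + 3, 6y - 2)
(x₁, y₁) = (1.5, 4) − 0.02·(15, 22) = (1.2, 3.56)
(x₂, y₂) = (1.2, 3.56) − 0.02·(12.6, 19.36) = (0.948, 3.1728)
(x₃, y₃) = (0.948, 3.1728) − 0.02·(10.584, 17.0368) = (0.73632, 2.832064)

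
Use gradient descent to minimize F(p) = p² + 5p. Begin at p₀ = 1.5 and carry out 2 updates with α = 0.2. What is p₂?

F′(p) = 2p + 5
p₁ = 1.5 − 0.2·8 = -0.1
p₂ = -0.1 − 0.2·4.8 = -1.06

-1.06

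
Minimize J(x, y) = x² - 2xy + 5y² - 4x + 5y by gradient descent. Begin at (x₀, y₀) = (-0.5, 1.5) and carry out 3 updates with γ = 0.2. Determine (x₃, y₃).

∇J = (2x - 2y - 4, -2x + 10y + 5)
Step 1: at (-0.5, 1.5), ∇J = (-8, 21) → (-0.5, 1.5) − 0.2·(-8, 21) = (1.1, -2.7)
Step 2: at (1.1, -2.7), ∇J = (3.6, -24.2) → (1.1, -2.7) − 0.2·(3.6, -24.2) = (0.38, 2.14)
Step 3: at (0.38, 2.14), ∇J = (-7.52, 25.64) → (0.38, 2.14) − 0.2·(-7.52, 25.64) = (1.884, -2.988)

(1.884, -2.988)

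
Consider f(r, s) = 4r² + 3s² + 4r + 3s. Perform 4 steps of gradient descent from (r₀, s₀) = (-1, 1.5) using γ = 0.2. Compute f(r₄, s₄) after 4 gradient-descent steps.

∇f = (8r + 4, 6s + 3)
Step 1: at (-1, 1.5), ∇f = (-4, 12) → (-1, 1.5) − 0.2·(-4, 12) = (-0.2, -0.9)
Step 2: at (-0.2, -0.9), ∇f = (2.4, -2.4) → (-0.2, -0.9) − 0.2·(2.4, -2.4) = (-0.68, -0.42)
Step 3: at (-0.68, -0.42), ∇f = (-1.44, 0.48) → (-0.68, -0.42) − 0.2·(-1.44, 0.48) = (-0.392, -0.516)
Step 4: at (-0.392, -0.516), ∇f = (0.864, -0.096) → (-0.392, -0.516) − 0.2·(0.864, -0.096) = (-0.5648, -0.4968)
f(-0.5648, -0.4968) = -1.73317312

-1.73317312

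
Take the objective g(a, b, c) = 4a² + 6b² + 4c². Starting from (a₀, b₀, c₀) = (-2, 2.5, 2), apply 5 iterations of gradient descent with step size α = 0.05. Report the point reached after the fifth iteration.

(-0.15552, 0.0256, 0.15552)

∇g = (8a, 12b, 8c)
Step 1: at (-2, 2.5, 2), ∇g = (-16, 30, 16) → (-2, 2.5, 2) − 0.05·(-16, 30, 16) = (-1.2, 1, 1.2)
Step 2: at (-1.2, 1, 1.2), ∇g = (-9.6, 12, 9.6) → (-1.2, 1, 1.2) − 0.05·(-9.6, 12, 9.6) = (-0.72, 0.4, 0.72)
Step 3: at (-0.72, 0.4, 0.72), ∇g = (-5.76, 4.8, 5.76) → (-0.72, 0.4, 0.72) − 0.05·(-5.76, 4.8, 5.76) = (-0.432, 0.16, 0.432)
Step 4: at (-0.432, 0.16, 0.432), ∇g = (-3.456, 1.92, 3.456) → (-0.432, 0.16, 0.432) − 0.05·(-3.456, 1.92, 3.456) = (-0.2592, 0.064, 0.2592)
Step 5: at (-0.2592, 0.064, 0.2592), ∇g = (-2.0736, 0.768, 2.0736) → (-0.2592, 0.064, 0.2592) − 0.05·(-2.0736, 0.768, 2.0736) = (-0.15552, 0.0256, 0.15552)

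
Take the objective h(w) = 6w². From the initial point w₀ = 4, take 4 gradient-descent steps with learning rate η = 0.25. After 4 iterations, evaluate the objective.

24576

h′(w) = 12w
Step 1: h′(4) = 48; w₁ = 4 − 0.25·48 = -8
Step 2: h′(-8) = -96; w₂ = -8 − 0.25·(-96) = 16
Step 3: h′(16) = 192; w₃ = 16 − 0.25·192 = -32
Step 4: h′(-32) = -384; w₄ = -32 − 0.25·(-384) = 64
h(64) = 24576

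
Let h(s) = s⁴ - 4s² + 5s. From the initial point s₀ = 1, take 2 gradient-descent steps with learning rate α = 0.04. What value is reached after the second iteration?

h′(s) = 4s³ - 8s + 5
s₁ = 1 − 0.04·1 = 0.96
s₂ = 0.96 − 0.04·0.858944 = 0.92564224

0.92564224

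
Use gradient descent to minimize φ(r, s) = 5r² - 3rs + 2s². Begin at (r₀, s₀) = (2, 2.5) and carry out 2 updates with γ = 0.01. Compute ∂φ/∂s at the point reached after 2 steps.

∇φ = (10r - 3s, -3r + 4s)
Step 1: at (2, 2.5), ∇φ = (12.5, 4) → (2, 2.5) − 0.01·(12.5, 4) = (1.875, 2.46)
Step 2: at (1.875, 2.46), ∇φ = (11.37, 4.215) → (1.875, 2.46) − 0.01·(11.37, 4.215) = (1.7613, 2.41785)
∂φ/∂s at (1.7613, 2.41785) = 4.3875

4.3875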